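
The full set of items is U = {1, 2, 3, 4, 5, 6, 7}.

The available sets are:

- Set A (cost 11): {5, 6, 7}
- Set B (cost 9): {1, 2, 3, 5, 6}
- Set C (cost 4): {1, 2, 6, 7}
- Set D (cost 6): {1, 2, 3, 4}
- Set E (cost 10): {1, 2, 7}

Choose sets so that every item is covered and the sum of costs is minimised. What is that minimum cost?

A, D together cover every item (A ∪ D = {1, 2, 3, 4, 5, 6, 7}); total cost 11 + 6 = 17.
The greedy pick C, D, B costs 19; no covering selection beats 17.

17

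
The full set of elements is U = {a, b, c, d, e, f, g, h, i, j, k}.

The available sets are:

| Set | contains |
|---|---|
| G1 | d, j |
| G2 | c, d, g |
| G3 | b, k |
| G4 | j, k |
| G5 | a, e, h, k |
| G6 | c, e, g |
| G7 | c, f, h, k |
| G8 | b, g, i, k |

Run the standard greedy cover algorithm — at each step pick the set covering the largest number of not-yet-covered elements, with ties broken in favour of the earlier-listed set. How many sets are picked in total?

5

Greedy: pick G5 (covers 4 new) → pick G2 (covers 3 new) → pick G8 (covers 2 new) → pick G1 (covers 1 new) → pick G7 (covers 1 new). Total picks: 5.
(The true minimum cover uses only 4 sets, so greedy is not optimal here.)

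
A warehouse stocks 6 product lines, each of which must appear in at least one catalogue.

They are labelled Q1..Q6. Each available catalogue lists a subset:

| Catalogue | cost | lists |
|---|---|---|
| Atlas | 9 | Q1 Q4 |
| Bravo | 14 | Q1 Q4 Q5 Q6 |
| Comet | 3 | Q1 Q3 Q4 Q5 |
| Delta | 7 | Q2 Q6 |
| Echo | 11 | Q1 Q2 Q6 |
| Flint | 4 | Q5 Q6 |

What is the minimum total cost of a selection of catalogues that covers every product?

10

Comet, Delta together cover every product (Comet ∪ Delta = {Q1, Q2, Q3, Q4, Q5, Q6}); total cost 3 + 7 = 10.
No covering selection has total cost below 10.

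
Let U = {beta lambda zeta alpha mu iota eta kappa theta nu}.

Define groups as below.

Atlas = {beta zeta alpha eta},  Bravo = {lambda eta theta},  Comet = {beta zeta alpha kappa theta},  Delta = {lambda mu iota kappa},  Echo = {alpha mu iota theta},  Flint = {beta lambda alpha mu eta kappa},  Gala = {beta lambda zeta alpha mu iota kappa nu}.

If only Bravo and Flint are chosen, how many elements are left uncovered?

Union of Bravo, Flint = {beta, lambda, alpha, mu, eta, kappa, theta}.
Not covered: zeta, iota, nu — 3 elements.

3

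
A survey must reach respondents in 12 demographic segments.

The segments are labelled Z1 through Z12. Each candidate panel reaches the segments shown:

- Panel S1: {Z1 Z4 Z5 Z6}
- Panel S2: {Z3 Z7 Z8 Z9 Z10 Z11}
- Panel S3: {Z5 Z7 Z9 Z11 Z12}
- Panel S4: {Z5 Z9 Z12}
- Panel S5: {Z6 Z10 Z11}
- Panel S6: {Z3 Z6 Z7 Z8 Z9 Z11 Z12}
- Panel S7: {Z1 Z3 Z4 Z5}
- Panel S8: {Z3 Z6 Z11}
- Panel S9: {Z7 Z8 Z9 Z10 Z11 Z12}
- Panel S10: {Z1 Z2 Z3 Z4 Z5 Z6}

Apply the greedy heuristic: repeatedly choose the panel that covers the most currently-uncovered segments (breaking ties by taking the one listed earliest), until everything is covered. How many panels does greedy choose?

3

Greedy: pick S6 (covers 7 new) → pick S10 (covers 4 new) → pick S2 (covers 1 new). Total picks: 3.
(The true minimum cover uses only 2 panels, so greedy is not optimal here.)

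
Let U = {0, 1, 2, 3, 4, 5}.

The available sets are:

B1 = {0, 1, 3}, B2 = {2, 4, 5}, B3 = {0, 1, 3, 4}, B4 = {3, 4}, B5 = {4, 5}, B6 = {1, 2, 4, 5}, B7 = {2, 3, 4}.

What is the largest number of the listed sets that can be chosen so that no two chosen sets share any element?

B1, B2 are pairwise disjoint (B1={0,1,3}; B2={2,4,5}).
Every remaining set overlaps one of these, and no 3 of the listed sets are pairwise disjoint, so 2 is the maximum.

2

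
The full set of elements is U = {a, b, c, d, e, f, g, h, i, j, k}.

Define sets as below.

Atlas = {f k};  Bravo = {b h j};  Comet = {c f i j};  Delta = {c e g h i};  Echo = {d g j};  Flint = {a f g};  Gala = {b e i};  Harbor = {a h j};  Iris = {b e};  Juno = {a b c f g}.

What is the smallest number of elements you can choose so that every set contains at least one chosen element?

3

Take T = {e, f, j}. Each listed set contains at least one of these, so T is a hitting set of size 3.
The sets Atlas, Gala, Harbor are pairwise disjoint, so any hitting set needs a separate element for each — at least 3. Hence 3 is optimal.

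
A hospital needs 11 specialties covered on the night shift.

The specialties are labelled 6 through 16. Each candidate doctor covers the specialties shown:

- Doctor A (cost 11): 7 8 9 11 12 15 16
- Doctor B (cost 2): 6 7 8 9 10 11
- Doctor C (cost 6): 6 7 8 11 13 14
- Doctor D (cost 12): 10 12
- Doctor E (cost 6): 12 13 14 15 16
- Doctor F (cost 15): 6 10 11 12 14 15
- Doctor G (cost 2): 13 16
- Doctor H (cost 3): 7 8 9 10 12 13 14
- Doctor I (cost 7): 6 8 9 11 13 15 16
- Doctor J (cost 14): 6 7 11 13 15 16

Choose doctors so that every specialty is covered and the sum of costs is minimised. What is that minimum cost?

B, E together cover every specialty (B ∪ E = {6, 7, 8, 9, 10, 11, 12, 13, 14, 15, 16}); total cost 2 + 6 = 8.
The greedy pick B, G, H, E costs 13; no covering selection beats 8.

8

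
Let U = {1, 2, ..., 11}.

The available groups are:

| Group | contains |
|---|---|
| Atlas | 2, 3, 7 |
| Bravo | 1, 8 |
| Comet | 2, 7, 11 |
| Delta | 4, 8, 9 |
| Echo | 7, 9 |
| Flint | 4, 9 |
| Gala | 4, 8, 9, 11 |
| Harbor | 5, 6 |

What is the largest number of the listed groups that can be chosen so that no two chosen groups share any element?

Atlas, Bravo, Flint, Harbor are pairwise disjoint (Atlas={2,3,7}; Bravo={1,8}; Flint={4,9}; Harbor={5,6}).
Every remaining group overlaps one of these, and no 5 of the listed groups are pairwise disjoint, so 4 is the maximum.

4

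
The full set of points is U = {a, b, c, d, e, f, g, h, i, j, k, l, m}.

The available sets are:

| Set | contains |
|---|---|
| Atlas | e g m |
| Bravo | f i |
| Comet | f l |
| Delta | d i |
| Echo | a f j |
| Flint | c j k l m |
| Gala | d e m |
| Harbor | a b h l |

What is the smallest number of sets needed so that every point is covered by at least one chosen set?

Take {Atlas, Delta, Echo, Flint, Harbor}. Their union is {a, b, c, d, e, f, g, h, i, j, k, l, m}, which is all 13 points.
No 4 of the 8 sets cover everything (all 70 combinations miss at least one point), so 5 is optimal.

5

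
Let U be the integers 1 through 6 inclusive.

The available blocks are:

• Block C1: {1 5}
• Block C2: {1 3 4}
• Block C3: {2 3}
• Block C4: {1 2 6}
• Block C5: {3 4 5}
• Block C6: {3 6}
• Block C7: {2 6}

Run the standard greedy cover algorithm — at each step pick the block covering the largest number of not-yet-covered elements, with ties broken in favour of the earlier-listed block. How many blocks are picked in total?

Greedy: pick C2 (covers 3 new) → pick C4 (covers 2 new) → pick C1 (covers 1 new). Total picks: 3.
(The true minimum cover uses only 2 blocks, so greedy is not optimal here.)

3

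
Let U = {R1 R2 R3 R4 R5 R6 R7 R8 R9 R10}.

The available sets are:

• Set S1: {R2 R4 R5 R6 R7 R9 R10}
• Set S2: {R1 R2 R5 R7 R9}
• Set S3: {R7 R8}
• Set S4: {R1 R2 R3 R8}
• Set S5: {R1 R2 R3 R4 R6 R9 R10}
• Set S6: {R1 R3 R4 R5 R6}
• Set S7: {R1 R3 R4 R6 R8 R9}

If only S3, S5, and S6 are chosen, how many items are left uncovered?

0

Union of S3, S5, S6 = {R1, R2, R3, R4, R5, R6, R7, R8, R9, R10} — that's every item, so 0 are uncovered.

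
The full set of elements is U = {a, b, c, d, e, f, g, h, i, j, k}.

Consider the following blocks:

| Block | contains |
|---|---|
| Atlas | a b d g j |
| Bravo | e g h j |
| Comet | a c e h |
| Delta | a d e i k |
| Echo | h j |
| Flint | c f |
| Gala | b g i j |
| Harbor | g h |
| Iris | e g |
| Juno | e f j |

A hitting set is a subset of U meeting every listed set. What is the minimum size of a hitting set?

4

T = {c, e, g, h} meets every block (each contains at least one member of T), and |T| = 4.
No choice of 3 elements meets every block, so 4 is the minimum.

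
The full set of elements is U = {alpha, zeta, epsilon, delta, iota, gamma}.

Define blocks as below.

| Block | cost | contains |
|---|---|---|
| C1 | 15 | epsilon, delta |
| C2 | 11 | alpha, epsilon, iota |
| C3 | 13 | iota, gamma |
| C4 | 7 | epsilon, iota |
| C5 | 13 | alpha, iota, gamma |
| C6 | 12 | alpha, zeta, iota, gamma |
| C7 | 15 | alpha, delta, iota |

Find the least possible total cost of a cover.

C1, C6 together cover every element (C1 ∪ C6 = {alpha, zeta, epsilon, delta, iota, gamma}); total cost 15 + 12 = 27.
The greedy pick C6, C4, C1 costs 34; no covering selection beats 27.

27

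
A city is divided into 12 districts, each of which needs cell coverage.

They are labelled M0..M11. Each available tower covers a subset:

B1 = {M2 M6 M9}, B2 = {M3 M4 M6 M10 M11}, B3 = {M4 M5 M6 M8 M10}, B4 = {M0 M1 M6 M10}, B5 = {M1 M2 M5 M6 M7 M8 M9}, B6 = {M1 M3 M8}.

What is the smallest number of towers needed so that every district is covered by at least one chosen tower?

Take {B2, B4, B5}. Their union is {M0, M1, M2, M3, M4, M5, M6, M7, M8, M9, M10, M11}, which is all 12 districts.
Only B4 contains M0, so B4 is forced; the remaining 8 districts need at least 2 more towers (each remaining tower adds at most 5) — so at least 3 towers are needed, and 3 is optimal.

3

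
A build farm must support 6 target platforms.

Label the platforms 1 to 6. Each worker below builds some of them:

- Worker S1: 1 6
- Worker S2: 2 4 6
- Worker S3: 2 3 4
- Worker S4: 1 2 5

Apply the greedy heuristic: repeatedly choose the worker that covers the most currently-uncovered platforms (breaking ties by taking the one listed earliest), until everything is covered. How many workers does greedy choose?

3

Greedy: pick S2 (covers 3 new) → pick S4 (covers 2 new) → pick S3 (covers 1 new). Total picks: 3.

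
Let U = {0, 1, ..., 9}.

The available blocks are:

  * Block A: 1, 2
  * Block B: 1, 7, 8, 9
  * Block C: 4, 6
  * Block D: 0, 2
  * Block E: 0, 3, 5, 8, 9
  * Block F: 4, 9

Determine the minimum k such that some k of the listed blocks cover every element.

4

Take {A, B, C, E}. Their union is {0, 1, 2, 3, 4, 5, 6, 7, 8, 9}, which is all 10 elements.
Only E contains 3, so E is forced; the remaining 5 elements need at least 3 more blocks (each remaining block adds at most 2) — so at least 4 blocks are needed, and 4 is optimal.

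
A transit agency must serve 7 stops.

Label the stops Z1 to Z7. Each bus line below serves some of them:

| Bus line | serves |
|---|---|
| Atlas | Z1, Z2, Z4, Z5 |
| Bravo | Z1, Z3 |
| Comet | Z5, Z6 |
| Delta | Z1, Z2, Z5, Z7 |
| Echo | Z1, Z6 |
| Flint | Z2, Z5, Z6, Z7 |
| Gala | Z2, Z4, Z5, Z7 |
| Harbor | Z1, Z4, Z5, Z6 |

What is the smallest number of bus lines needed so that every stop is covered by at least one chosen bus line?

Take {Bravo, Echo, Gala}. Their union is {Z1, Z2, Z3, Z4, Z5, Z6, Z7}, which is all 7 stops.
Only Bravo contains Z3, so Bravo is forced; the remaining 5 stops need at least 2 more bus lines (each remaining bus line adds at most 4) — so at least 3 bus lines are needed, and 3 is optimal.

3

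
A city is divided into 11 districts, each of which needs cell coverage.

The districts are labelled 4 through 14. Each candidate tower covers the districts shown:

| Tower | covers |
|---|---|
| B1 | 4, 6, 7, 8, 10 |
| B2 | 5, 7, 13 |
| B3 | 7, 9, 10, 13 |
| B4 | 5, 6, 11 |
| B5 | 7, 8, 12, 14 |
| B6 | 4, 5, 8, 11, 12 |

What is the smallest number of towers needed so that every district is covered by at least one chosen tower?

B3 and B4 and B5 and B6 together: B3 ∪ B4 ∪ B5 ∪ B6 = {4, 5, 6, 7, 8, 9, 10, 11, 12, 13, 14} — every district is covered.
Only B5 contains 14, so B5 is forced; the remaining 7 districts need at least 3 more towers (each remaining tower adds at most 3) — so at least 4 towers are needed, and 4 is optimal.

4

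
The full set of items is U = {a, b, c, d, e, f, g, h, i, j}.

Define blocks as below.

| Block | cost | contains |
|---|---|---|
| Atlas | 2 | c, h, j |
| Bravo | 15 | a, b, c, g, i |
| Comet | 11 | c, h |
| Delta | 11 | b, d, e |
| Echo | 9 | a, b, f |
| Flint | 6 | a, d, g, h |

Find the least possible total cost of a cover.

37

Atlas, Bravo, Delta, Echo together cover every item (Atlas ∪ Bravo ∪ Delta ∪ Echo = {a, b, c, d, e, f, g, h, i, j}); total cost 2 + 15 + 11 + 9 = 37.
The greedy pick Atlas, Flint, Echo, Delta, Bravo costs 43; no covering selection beats 37.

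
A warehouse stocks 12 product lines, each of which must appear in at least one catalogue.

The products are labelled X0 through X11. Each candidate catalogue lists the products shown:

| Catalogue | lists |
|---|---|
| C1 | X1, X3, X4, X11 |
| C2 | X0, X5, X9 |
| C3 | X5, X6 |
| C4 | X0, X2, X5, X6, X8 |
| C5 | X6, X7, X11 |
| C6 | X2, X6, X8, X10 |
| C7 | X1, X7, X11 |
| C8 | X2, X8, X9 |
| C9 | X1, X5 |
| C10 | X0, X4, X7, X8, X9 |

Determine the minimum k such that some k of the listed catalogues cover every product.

C1 and C2 and C6 and C10 together: C1 ∪ C2 ∪ C6 ∪ C10 = {X0, X1, X2, X3, X4, X5, X6, X7, X8, X9, X10, X11} — every product is covered.
No 3 of the 10 catalogues cover everything (all 120 combinations miss at least one product), so 4 is optimal.

4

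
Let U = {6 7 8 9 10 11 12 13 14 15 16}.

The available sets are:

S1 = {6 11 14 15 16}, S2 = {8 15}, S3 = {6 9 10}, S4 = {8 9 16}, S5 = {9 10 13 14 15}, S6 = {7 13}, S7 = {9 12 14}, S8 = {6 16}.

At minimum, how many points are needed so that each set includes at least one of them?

4

The 4 points {6, 7, 9, 15} hit every set.
The sets S2, S6, S7, S8 are pairwise disjoint, so any hitting set needs a separate point for each — at least 4. Hence 4 is optimal.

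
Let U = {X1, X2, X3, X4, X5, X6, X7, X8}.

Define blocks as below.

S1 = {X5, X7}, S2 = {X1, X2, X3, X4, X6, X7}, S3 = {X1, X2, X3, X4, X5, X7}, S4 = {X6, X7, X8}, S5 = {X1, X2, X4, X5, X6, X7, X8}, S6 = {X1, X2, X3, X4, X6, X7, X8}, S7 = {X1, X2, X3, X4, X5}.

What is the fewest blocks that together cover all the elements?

Take {S6, S7}. Their union is {X1, X2, X3, X4, X5, X6, X7, X8}, which is all 8 elements.
No single block has all 8 elements (the largest, S5, has 7), so 2 is optimal.

2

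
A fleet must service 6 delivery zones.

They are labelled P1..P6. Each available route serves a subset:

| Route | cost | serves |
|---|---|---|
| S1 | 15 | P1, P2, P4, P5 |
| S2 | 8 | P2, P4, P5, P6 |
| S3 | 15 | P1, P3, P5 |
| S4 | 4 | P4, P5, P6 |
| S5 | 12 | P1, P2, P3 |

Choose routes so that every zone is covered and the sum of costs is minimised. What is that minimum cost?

S4, S5 together cover every zone (S4 ∪ S5 = {P1, P2, P3, P4, P5, P6}); total cost 4 + 12 = 16.
No covering selection has total cost below 16.

16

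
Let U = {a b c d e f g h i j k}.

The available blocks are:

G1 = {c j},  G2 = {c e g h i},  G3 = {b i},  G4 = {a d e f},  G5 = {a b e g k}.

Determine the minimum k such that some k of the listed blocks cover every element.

G1 and G2 and G4 and G5 together: G1 ∪ G2 ∪ G4 ∪ G5 = {a, b, c, d, e, f, g, h, i, j, k} — every element is covered.
No 3 of the 5 blocks cover everything (all 10 combinations miss at least one element), so 4 is optimal.

4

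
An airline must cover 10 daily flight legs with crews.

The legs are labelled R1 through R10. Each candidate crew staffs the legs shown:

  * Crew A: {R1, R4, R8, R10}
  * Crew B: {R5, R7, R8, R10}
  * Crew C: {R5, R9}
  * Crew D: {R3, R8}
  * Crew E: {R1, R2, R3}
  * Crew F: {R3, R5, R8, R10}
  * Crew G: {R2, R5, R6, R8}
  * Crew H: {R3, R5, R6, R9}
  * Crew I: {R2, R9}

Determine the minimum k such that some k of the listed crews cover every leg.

4

A and B and E and H together: A ∪ B ∪ E ∪ H = {R1, R2, R3, R4, R5, R6, R7, R8, R9, R10} — every leg is covered.
No 3 of the 9 crews cover everything (all 84 combinations miss at least one leg), so 4 is optimal.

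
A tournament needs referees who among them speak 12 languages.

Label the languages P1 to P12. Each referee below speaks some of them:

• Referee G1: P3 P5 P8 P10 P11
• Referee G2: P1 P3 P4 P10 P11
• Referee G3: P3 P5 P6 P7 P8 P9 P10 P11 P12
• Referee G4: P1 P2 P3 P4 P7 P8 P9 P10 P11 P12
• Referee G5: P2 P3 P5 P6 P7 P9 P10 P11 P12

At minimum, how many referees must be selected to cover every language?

2

Take {G4, G5}. Their union is {P1, P2, P3, P4, P5, P6, P7, P8, P9, P10, P11, P12}, which is all 12 languages.
No single referee has all 12 languages (the largest, G4, has 10), so 2 is optimal.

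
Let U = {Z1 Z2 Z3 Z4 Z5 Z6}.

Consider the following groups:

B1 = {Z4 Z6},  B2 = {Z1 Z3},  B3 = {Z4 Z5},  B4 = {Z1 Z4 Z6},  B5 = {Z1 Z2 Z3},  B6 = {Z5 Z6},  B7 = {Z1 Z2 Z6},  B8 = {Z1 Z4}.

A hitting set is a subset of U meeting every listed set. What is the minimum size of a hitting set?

Take H = {Z1, Z4, Z5}. Each listed group contains at least one of these, so H is a hitting set of size 3.
No choice of 2 points meets every group, so 3 is the minimum.

3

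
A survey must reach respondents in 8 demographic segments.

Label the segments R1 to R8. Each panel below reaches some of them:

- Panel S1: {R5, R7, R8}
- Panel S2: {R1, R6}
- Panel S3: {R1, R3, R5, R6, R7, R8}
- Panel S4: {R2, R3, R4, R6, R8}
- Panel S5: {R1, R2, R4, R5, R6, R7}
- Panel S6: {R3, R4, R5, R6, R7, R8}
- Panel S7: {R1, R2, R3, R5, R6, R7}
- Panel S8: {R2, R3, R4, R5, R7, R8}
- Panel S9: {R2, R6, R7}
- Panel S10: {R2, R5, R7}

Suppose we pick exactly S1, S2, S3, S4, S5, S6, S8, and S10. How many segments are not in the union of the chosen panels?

0

Union of S1, S2, S3, S4, S5, S6, S8, S10 = {R1, R2, R3, R4, R5, R6, R7, R8} — that's every segment, so 0 are uncovered.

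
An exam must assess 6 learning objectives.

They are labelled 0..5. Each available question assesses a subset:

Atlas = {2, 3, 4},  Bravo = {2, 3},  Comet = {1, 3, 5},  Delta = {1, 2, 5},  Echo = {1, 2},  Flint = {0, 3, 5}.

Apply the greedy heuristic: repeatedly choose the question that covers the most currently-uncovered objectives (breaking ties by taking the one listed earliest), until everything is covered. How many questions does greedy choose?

3

Greedy: pick Atlas (covers 3 new) → pick Comet (covers 2 new) → pick Flint (covers 1 new). Total picks: 3.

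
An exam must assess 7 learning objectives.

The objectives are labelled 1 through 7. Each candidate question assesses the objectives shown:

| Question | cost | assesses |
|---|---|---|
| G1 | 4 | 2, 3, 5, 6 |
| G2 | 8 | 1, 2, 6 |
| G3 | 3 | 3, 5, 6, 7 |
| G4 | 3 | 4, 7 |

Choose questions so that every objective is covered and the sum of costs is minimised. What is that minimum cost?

G2, G3, G4 together cover every objective (G2 ∪ G3 ∪ G4 = {1, 2, 3, 4, 5, 6, 7}); total cost 8 + 3 + 3 = 14.
The greedy pick G3, G4, G1, G2 costs 18; no covering selection beats 14.

14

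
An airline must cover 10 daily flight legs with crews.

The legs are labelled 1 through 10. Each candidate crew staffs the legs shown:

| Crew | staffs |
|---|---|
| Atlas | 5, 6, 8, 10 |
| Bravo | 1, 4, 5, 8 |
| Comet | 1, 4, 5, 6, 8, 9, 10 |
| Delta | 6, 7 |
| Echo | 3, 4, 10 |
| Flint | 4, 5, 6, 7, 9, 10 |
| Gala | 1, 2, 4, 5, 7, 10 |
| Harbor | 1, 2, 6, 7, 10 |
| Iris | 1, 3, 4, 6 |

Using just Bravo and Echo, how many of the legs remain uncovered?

4

Union of Bravo, Echo = {1, 3, 4, 5, 8, 10}.
Not covered: 2, 6, 7, 9 — 4 legs.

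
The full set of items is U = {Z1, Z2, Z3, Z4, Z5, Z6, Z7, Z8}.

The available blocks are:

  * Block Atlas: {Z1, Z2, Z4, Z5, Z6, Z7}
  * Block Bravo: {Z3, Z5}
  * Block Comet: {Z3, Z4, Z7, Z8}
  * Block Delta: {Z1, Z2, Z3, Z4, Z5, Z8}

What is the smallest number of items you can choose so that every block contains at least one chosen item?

2

Take H = {Z3, Z4}. Each listed block contains at least one of these, so H is a hitting set of size 2.
No single item lies in every block, so at least 2 are needed and 2 is optimal.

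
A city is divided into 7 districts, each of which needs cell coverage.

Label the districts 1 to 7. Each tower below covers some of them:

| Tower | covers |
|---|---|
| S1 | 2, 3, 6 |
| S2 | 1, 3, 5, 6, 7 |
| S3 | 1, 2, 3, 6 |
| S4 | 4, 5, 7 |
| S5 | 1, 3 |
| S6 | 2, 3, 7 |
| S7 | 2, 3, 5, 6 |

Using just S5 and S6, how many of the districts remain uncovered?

Union of S5, S6 = {1, 2, 3, 7}.
Not covered: 4, 5, 6 — 3 districts.

3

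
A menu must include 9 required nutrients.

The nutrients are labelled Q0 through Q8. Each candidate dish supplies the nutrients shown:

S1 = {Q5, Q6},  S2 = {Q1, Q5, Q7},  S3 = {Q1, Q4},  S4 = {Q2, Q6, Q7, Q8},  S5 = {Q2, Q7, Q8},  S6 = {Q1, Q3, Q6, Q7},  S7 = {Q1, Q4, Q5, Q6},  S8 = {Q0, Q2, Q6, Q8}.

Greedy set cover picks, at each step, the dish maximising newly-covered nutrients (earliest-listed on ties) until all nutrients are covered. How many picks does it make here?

4

Greedy: pick S4 (covers 4 new) → pick S7 (covers 3 new) → pick S6 (covers 1 new) → pick S8 (covers 1 new). Total picks: 4.
(The true minimum cover uses only 3 dishes, so greedy is not optimal here.)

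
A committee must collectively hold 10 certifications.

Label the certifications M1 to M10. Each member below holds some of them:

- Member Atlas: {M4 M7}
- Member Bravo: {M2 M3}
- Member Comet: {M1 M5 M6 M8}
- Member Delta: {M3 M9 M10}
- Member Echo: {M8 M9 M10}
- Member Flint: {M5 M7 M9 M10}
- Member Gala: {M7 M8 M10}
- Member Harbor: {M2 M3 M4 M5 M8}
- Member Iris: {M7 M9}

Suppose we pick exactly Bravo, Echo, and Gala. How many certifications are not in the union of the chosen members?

Union of Bravo, Echo, Gala = {M2, M3, M7, M8, M9, M10}.
Not covered: M1, M4, M5, M6 — 4 certifications.

4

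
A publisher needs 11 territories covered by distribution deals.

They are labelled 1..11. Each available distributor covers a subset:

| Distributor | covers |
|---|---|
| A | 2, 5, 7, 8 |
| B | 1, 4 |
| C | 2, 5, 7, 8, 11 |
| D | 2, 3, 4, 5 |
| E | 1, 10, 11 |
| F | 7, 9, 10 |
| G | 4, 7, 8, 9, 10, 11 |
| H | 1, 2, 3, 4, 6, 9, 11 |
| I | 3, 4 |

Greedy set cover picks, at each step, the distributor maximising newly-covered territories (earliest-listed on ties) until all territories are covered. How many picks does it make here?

Greedy: pick H (covers 7 new) → pick A (covers 3 new) → pick E (covers 1 new). Total picks: 3.

3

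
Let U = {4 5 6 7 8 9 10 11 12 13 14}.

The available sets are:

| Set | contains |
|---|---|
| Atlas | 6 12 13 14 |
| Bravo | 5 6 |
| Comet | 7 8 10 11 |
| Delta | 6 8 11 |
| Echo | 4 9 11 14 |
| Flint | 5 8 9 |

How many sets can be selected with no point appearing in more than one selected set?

Bravo, Comet are pairwise disjoint (Bravo={5,6}; Comet={7,8,10,11}).
Every remaining set overlaps one of these, and no 3 of the listed sets are pairwise disjoint, so 2 is the maximum.

2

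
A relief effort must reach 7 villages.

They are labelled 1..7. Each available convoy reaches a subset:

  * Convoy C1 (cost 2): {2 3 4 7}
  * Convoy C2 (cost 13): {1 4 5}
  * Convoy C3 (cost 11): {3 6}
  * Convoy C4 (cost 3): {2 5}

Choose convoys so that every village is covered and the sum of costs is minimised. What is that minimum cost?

26

C1, C2, C3 together cover every village (C1 ∪ C2 ∪ C3 = {1, 2, 3, 4, 5, 6, 7}); total cost 2 + 13 + 11 = 26.
The greedy pick C1, C4, C3, C2 costs 29; no covering selection beats 26.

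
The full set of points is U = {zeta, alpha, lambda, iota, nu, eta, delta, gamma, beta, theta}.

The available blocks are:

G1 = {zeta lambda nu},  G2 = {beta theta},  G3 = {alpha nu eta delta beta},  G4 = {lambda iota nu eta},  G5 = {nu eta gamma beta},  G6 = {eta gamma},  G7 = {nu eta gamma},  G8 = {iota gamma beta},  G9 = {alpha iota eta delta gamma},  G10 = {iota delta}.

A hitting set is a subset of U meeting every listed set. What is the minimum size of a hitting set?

H = {zeta, iota, eta, beta} meets every block (each contains at least one member of H), and |H| = 4.
The blocks G1, G2, G6, G10 are pairwise disjoint, so any hitting set needs a separate point for each — at least 4. Hence 4 is optimal.

4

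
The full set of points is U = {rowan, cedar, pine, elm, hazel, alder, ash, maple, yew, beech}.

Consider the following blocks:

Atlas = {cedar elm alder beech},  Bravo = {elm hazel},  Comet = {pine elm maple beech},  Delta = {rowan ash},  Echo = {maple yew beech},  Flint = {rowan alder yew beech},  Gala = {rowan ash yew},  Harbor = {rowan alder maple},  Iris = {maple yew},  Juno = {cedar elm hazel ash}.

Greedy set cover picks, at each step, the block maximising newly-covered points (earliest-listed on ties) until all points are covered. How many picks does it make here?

Greedy: pick Atlas (covers 4 new) → pick Gala (covers 3 new) → pick Comet (covers 2 new) → pick Bravo (covers 1 new). Total picks: 4.
(The true minimum cover uses only 3 blocks, so greedy is not optimal here.)

4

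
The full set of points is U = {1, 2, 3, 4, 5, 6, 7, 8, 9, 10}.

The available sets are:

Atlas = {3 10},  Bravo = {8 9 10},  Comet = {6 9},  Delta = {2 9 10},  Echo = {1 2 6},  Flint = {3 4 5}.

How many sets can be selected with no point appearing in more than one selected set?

3

Bravo, Echo, Flint are pairwise disjoint (Bravo={8,9,10}; Echo={1,2,6}; Flint={3,4,5}).
Every remaining set overlaps one of these, and no 4 of the listed sets are pairwise disjoint, so 3 is the maximum.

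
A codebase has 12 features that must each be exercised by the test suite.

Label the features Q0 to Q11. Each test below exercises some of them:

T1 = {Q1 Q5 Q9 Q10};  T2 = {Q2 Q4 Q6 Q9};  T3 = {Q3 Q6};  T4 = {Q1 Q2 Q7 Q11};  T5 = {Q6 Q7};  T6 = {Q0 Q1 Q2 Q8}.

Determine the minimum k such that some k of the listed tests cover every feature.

T1 and T2 and T3 and T4 and T6 together: T1 ∪ T2 ∪ T3 ∪ T4 ∪ T6 = {Q0, Q1, Q2, Q3, Q4, Q5, Q6, Q7, Q8, Q9, Q10, Q11} — every feature is covered.
No 4 of the 6 tests cover everything (all 15 combinations miss at least one feature), so 5 is optimal.

5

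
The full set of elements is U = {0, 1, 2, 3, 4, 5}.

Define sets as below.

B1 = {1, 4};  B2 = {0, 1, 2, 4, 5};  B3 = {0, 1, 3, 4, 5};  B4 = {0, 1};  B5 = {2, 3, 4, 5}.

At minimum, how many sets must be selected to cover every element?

2

B2 and B3 together: B2 ∪ B3 = {0, 1, 2, 3, 4, 5} — every element is covered.
No single set has all 6 elements (the largest, B2, has 5), so 2 is optimal.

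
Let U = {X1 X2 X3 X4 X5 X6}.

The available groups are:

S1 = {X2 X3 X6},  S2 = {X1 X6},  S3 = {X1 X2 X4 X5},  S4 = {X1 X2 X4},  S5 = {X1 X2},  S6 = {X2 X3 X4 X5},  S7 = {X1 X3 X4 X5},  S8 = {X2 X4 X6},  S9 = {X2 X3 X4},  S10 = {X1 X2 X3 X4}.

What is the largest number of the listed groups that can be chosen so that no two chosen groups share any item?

S2, S9 are pairwise disjoint (S2={X1,X6}; S9={X2,X3,X4}).
Every remaining group overlaps one of these, and no 3 of the listed groups are pairwise disjoint, so 2 is the maximum.

2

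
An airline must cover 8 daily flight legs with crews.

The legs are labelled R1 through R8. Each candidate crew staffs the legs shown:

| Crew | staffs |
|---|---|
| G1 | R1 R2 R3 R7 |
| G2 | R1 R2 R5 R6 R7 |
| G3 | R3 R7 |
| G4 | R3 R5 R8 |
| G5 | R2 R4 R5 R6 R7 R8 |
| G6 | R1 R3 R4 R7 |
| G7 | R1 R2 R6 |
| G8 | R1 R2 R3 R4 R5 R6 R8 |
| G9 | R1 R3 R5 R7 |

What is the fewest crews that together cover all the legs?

2

G6 and G8 together: G6 ∪ G8 = {R1, R2, R3, R4, R5, R6, R7, R8} — every leg is covered.
No single crew has all 8 legs (the largest, G8, has 7), so 2 is optimal.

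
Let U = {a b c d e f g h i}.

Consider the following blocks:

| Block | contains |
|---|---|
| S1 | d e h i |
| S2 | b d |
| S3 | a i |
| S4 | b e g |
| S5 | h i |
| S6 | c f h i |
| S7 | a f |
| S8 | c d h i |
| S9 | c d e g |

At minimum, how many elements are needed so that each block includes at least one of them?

T = {a, b, g, i} meets every block (each contains at least one member of T), and |T| = 4.
No choice of 3 elements meets every block, so 4 is the minimum.

4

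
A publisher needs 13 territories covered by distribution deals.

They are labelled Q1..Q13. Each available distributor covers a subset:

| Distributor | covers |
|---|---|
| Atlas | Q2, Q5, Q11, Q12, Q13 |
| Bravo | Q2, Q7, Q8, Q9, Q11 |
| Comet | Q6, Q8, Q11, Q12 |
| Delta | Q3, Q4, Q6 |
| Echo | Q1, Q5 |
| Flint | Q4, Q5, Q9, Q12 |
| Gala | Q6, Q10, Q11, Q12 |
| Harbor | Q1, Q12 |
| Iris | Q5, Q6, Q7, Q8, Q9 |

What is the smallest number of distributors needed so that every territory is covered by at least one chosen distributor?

5

Take {Atlas, Bravo, Delta, Gala, Harbor}. Their union is {Q1, Q2, Q3, Q4, Q5, Q6, Q7, Q8, Q9, Q10, Q11, Q12, Q13}, which is all 13 territories.
No 4 of the 9 distributors cover everything (all 126 combinations miss at least one territory), so 5 is optimal.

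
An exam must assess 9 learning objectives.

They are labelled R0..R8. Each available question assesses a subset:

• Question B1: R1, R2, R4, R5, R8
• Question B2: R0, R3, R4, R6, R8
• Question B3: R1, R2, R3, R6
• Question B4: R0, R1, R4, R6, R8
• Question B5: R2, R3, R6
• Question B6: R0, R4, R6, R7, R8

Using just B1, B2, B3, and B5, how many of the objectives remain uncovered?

1

Union of B1, B2, B3, B5 = {R0, R1, R2, R3, R4, R5, R6, R8}.
Not covered: R7 — 1 objective.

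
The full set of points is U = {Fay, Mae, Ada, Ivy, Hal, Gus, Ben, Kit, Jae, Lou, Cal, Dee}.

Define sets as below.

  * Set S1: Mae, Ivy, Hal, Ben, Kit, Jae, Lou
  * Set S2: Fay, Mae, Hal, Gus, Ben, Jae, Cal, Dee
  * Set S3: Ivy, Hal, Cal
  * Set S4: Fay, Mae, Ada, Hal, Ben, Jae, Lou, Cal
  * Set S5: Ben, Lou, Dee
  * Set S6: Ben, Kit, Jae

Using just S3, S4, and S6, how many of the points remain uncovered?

Union of S3, S4, S6 = {Fay, Mae, Ada, Ivy, Hal, Ben, Kit, Jae, Lou, Cal}.
Not covered: Gus, Dee — 2 points.

2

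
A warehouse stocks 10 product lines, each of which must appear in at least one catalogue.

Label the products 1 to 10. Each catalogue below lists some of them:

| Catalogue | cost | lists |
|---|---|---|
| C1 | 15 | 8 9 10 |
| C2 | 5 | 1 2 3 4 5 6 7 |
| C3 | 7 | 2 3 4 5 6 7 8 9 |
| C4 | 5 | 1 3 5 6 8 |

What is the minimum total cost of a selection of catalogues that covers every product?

C1, C2 together cover every product (C1 ∪ C2 = {1, 2, 3, 4, 5, 6, 7, 8, 9, 10}); total cost 15 + 5 = 20.
The greedy pick C2, C3, C1 costs 27; no covering selection beats 20.

20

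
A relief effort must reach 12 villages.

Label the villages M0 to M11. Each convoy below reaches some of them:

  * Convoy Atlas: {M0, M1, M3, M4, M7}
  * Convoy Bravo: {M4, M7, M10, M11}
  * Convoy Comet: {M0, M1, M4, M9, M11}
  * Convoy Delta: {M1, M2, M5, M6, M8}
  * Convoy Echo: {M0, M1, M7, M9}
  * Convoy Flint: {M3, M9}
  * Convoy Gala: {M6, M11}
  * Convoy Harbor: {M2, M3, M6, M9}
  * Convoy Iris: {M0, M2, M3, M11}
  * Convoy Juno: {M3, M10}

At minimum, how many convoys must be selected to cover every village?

Take {Bravo, Delta, Echo, Harbor}. Their union is {M0, M1, M2, M3, M4, M5, M6, M7, M8, M9, M10, M11}, which is all 12 villages.
No 3 of the 10 convoys cover everything (all 120 combinations miss at least one village), so 4 is optimal.

4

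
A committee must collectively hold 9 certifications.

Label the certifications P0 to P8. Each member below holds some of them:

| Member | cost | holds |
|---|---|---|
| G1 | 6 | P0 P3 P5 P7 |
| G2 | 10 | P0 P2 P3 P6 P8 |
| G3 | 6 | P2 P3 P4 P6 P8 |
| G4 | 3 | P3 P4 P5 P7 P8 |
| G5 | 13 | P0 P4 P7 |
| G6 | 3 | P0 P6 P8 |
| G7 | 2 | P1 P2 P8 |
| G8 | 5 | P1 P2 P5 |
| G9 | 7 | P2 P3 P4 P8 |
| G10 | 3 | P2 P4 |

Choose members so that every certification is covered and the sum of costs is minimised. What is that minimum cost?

G4, G6, G7 together cover every certification (G4 ∪ G6 ∪ G7 = {P0, P1, P2, P3, P4, P5, P6, P7, P8}); total cost 3 + 3 + 2 = 8.
No covering selection has total cost below 8.

8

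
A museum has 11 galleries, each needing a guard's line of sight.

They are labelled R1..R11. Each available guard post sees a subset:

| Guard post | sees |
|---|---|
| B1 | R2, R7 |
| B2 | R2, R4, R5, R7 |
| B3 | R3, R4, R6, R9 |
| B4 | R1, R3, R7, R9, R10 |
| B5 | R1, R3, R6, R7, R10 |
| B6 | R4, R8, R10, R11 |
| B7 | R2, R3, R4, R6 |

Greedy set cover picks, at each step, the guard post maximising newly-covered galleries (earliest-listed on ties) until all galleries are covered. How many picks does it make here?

Greedy: pick B4 (covers 5 new) → pick B2 (covers 3 new) → pick B6 (covers 2 new) → pick B3 (covers 1 new). Total picks: 4.

4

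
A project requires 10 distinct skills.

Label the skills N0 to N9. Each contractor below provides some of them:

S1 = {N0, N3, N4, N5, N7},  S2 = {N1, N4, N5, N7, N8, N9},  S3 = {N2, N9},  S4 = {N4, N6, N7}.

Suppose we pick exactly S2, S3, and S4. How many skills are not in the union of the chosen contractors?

Union of S2, S3, S4 = {N1, N2, N4, N5, N6, N7, N8, N9}.
Not covered: N0, N3 — 2 skills.

2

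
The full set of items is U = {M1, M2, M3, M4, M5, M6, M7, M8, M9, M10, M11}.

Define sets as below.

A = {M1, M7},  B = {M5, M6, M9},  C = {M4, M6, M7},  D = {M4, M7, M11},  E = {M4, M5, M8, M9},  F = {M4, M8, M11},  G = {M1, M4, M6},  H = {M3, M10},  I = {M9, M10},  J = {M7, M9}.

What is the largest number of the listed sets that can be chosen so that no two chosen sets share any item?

4

A, B, F, H are pairwise disjoint (A={M1,M7}; B={M5,M6,M9}; F={M4,M8,M11}; H={M3,M10}).
Every remaining set overlaps one of these, and no 5 of the listed sets are pairwise disjoint, so 4 is the maximum.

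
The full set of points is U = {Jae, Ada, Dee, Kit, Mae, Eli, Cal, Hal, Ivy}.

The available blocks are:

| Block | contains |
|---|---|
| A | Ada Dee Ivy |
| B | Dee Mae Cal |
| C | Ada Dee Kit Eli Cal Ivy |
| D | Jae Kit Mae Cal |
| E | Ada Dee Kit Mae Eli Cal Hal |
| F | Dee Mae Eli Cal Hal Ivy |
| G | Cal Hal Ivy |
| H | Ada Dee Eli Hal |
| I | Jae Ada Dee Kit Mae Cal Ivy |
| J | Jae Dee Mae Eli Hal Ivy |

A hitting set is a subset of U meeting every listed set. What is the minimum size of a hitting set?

The 2 points {Dee, Cal} hit every block.
The blocks A, D are pairwise disjoint, so any hitting set needs a separate point for each — at least 2. Hence 2 is optimal.

2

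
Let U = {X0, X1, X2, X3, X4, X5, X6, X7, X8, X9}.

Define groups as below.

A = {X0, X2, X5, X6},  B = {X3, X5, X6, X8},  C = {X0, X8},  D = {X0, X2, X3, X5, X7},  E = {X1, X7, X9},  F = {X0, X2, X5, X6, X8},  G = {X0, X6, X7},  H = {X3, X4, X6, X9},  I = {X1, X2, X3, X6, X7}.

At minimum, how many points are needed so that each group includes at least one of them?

T = {X0, X1, X3} meets every group (each contains at least one member of T), and |T| = 3.
No choice of 2 points meets every group, so 3 is the minimum.

3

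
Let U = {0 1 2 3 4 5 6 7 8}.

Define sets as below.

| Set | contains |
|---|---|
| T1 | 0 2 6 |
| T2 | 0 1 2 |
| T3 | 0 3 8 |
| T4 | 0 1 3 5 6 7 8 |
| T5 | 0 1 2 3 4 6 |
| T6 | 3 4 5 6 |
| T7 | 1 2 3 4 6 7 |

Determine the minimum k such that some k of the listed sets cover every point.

T4 and T7 cover everything between them: the union {0, 1, 2, 3, 4, 5, 6, 7, 8} is all of U.
No single set has all 9 points (the largest, T4, has 7), so 2 is optimal.

2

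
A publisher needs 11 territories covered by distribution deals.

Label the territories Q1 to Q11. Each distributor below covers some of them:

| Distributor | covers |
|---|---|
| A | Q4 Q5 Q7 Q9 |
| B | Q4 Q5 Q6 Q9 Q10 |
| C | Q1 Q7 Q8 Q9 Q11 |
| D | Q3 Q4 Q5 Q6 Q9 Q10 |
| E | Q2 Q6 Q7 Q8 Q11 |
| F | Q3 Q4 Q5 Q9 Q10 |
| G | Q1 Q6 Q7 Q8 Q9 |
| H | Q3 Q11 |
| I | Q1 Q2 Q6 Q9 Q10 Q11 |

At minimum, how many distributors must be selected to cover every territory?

3

Take {C, D, I}. Their union is {Q1, Q2, Q3, Q4, Q5, Q6, Q7, Q8, Q9, Q10, Q11}, which is all 11 territories.
No 2 of the 9 distributors cover everything (all 36 combinations miss at least one territory), so 3 is optimal.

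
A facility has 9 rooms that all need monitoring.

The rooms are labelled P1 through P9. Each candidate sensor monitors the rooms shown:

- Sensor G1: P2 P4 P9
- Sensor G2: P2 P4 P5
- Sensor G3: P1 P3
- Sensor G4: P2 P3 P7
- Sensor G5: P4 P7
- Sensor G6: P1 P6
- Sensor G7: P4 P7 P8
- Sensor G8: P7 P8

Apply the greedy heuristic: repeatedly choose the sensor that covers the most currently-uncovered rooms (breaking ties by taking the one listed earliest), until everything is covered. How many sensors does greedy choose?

Greedy: pick G1 (covers 3 new) → pick G3 (covers 2 new) → pick G7 (covers 2 new) → pick G2 (covers 1 new) → pick G6 (covers 1 new). Total picks: 5.

5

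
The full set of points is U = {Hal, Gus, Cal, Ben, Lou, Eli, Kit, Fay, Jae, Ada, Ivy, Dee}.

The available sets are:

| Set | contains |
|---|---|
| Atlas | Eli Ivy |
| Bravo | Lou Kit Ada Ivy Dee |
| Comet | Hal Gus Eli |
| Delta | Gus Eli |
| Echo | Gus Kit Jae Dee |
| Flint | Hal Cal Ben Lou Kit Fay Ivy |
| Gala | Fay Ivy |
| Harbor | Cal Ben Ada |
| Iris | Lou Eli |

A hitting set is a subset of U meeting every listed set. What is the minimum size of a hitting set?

4

The 4 points {Cal, Eli, Fay, Dee} hit every set.
The sets Echo, Gala, Harbor, Iris are pairwise disjoint, so any hitting set needs a separate point for each — at least 4. Hence 4 is optimal.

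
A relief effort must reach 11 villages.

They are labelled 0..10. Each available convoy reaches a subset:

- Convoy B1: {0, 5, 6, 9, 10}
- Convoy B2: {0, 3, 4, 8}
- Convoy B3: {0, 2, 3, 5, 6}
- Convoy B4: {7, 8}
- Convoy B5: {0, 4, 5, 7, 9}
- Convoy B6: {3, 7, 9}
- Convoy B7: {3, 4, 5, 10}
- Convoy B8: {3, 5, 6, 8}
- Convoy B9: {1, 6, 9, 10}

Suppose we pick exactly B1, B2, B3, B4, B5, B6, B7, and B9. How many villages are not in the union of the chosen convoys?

0

Union of B1, B2, B3, B4, B5, B6, B7, B9 = {0, 1, 2, 3, 4, 5, 6, 7, 8, 9, 10} — that's every village, so 0 are uncovered.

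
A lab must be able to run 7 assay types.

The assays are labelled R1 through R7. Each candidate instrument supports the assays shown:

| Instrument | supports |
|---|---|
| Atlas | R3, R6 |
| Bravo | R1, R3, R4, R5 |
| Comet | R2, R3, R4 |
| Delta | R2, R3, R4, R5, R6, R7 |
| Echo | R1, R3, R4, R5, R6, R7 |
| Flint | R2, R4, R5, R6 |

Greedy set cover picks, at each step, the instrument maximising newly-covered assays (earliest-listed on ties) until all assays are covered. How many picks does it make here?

Greedy: pick Delta (covers 6 new) → pick Bravo (covers 1 new). Total picks: 2.

2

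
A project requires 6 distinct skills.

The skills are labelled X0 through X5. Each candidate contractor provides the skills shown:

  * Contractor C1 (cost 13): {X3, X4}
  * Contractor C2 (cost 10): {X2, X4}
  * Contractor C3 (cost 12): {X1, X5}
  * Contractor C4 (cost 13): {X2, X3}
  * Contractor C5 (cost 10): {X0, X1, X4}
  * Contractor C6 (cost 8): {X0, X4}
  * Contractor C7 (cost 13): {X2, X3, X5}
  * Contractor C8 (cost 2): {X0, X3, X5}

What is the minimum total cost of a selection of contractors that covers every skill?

C2, C5, C8 together cover every skill (C2 ∪ C5 ∪ C8 = {X0, X1, X2, X3, X4, X5}); total cost 10 + 10 + 2 = 22.
No covering selection has total cost below 22.

22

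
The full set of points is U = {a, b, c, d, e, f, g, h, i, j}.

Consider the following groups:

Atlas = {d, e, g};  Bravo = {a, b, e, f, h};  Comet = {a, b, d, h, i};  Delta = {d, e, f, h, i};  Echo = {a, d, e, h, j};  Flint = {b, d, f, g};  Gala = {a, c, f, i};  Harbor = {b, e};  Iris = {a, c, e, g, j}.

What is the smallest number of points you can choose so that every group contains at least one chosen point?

The 3 points {a, b, e} hit every group.
No choice of 2 points meets every group, so 3 is the minimum.

3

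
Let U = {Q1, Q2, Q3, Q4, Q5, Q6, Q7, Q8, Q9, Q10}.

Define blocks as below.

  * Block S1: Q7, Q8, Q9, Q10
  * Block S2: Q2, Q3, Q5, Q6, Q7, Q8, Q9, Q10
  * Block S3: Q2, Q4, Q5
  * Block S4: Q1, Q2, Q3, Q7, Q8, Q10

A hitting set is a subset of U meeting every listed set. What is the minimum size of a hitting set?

Take H = {Q2, Q9}. Each listed block contains at least one of these, so H is a hitting set of size 2.
The blocks S1, S3 are pairwise disjoint, so any hitting set needs a separate item for each — at least 2. Hence 2 is optimal.

2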